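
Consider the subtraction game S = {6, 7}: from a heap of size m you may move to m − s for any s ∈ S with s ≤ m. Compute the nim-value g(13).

0

Build the Grundy sequence with g(k) = mex{g(k−s) : s ∈ {6, 7}, s ≤ k}:
g(0) = mex{} = 0
g(1) = mex{} = 0
g(2) = mex{} = 0
g(3) = mex{} = 0
g(4) = mex{} = 0
g(5) = mex{} = 0
g(6) = mex{0} = 1
g(7) = mex{0} = 1
g(8) = mex{0} = 1
g(9) = mex{0} = 1
g(10) = mex{0} = 1
g(11) = mex{0} = 1
g(12) = mex{0,1} = 2
g(13) = mex{1} = 0
So g(13) = 0.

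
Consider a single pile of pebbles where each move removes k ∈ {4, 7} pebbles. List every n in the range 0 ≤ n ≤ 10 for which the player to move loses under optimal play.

0, 1, 2, 3

Compute g(0), g(1), … for moves {4, 7}:
k:     0  1  2  3  4  5  6  7  8  9 10
g(k):  0  0  0  0  1  1  1  1  2  2  2
The P-positions (g = 0) in 0..10 are 0, 1, 2, 3.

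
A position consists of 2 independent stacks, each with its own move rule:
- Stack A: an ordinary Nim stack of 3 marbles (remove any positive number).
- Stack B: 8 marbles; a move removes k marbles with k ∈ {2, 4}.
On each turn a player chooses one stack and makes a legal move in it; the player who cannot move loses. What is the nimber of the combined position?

Stack A is a plain Nim stack of size 3, so its Grundy value is 3.
For stack B, compute g(0), g(1), … with moves {2, 4}:
g(0) = mex{} = 0
g(1) = mex{} = 0
g(2) = mex{0} = 1
g(3) = mex{0} = 1
g(4) = mex{0,1} = 2
g(5) = mex{0,1} = 2
g(6) = mex{1,2} = 0
g(7) = mex{1,2} = 0
g(8) = mex{0,2} = 1
So g(8) = 1.
By the Sprague-Grundy theorem, the Grundy value of a sum of independent games is the XOR of the component values.
Combined value = 3 ⊕ 1 = 2.

2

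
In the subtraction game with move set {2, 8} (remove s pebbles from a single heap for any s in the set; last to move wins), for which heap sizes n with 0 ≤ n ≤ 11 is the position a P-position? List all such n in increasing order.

Grundy values for subtraction set {2, 8}:
g(0) = mex{} = 0
g(1) = mex{} = 0
g(2) = mex{0} = 1
g(3) = mex{0} = 1
g(4) = mex{1} = 0
g(5) = mex{1} = 0
g(6) = mex{0} = 1
g(7) = mex{0} = 1
g(8) = mex{0,1} = 2
g(9) = mex{0,1} = 2
g(10) = mex{1,2} = 0
g(11) = mex{1,2} = 0
The P-positions (g = 0) in 0..11 are 0, 1, 4, 5, 10, 11.

0, 1, 4, 5, 10, 11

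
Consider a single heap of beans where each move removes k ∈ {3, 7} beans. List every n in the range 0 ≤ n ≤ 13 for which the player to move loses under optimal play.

0, 1, 2, 6, 10, 11, 12

Grundy values for subtraction set {3, 7}:
k:     0  1  2  3  4  5  6  7  8  9 10 11 12 13
g(k):  0  0  0  1  1  1  0  2  2  1  0  0  0  1
The P-positions (g = 0) in 0..13 are 0, 1, 2, 6, 10, 11, 12.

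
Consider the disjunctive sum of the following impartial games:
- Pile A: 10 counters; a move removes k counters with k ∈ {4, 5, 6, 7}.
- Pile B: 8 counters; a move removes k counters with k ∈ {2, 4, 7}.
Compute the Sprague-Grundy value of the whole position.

3

For pile A, compute g(0), g(1), … with moves {4, 5, 6, 7}:
k:     0  1  2  3  4  5  6  7  8  9 10
g(k):  0  0  0  0  1  1  1  1  2  2  2
So g(10) = 2.
Grundy values for pile B (subtraction set {2, 4, 7}):
g(0) = mex{} = 0
g(1) = mex{} = 0
g(2) = mex{0} = 1
g(3) = mex{0} = 1
g(4) = mex{0,1} = 2
g(5) = mex{0,1} = 2
g(6) = mex{1,2} = 0
g(7) = mex{0,1,2} = 3
g(8) = mex{0,2} = 1
So g(8) = 1.
The value of a disjunctive sum is the nim-sum of the parts.
Combined value = 2 ⊕ 1 = 3.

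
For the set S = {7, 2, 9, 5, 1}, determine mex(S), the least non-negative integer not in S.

0

0 is not in the set, so the mex is 0.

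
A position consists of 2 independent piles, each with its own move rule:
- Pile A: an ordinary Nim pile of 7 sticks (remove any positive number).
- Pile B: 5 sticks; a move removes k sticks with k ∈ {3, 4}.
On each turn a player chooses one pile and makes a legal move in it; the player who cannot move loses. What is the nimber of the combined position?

6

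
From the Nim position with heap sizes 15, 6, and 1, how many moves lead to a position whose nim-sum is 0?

Nim-sum: 15 ^ 6 ^ 1 = 8.
The overall nim-sum is X = 8. A heap of size p has a winning move iff p XOR X < p (reduce it to p XOR X).
  15: 15 XOR 8 = 7 < 15 — winning move (to 7).
  6: 6 XOR 8 = 14 ≥ 6 — no move.
  1: 1 XOR 8 = 9 ≥ 1 — no move.
That gives 1 winning move.

1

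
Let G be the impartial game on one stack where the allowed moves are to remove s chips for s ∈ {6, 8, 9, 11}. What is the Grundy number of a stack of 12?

2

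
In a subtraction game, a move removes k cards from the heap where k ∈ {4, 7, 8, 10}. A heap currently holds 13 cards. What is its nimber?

Grundy values for subtraction set {4, 7, 8, 10}:
g(0) = mex{} = 0
g(1) = mex{} = 0
g(2) = mex{} = 0
g(3) = mex{} = 0
g(4) = mex{0} = 1
g(5) = mex{0} = 1
g(6) = mex{0} = 1
g(7) = mex{0} = 1
g(8) = mex{0,1} = 2
g(9) = mex{0,1} = 2
g(10) = mex{0,1} = 2
g(11) = mex{0,1} = 2
g(12) = mex{0,1,2} = 3
g(13) = mex{0,1,2} = 3
So g(13) = 3.

3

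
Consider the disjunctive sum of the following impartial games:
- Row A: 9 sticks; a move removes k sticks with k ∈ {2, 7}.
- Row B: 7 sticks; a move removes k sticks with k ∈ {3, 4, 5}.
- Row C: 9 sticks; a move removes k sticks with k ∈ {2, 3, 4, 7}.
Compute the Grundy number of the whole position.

6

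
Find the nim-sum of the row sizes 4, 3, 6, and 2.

3

Compute the nim-sum pairwise:
4 ⊕ 3 = 7
7 ⊕ 6 = 1
1 ⊕ 2 = 3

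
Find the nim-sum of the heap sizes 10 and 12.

6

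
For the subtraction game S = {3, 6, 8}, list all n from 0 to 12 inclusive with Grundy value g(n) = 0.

Build the Grundy sequence with g(k) = mex{g(k−s) : s ∈ {3, 6, 8}, s ≤ k}:
k:     0  1  2  3  4  5  6  7  8  9 10 11 12
g(k):  0  0  0  1  1  1  2  2  2  3  3  0  0
The P-positions (g = 0) in 0..12 are 0, 1, 2, 11, 12.

0, 1, 2, 11, 12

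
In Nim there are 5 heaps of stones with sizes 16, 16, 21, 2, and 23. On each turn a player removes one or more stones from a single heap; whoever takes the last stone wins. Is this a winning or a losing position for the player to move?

Compute the nim-sum pairwise:
16 ^ 16 = 0
0 ^ 21 = 21
21 ^ 2 = 23
23 ^ 23 = 0
The nim-sum is 0, so this is a P-position: the player to move is in a losing position under optimal play.

Losing position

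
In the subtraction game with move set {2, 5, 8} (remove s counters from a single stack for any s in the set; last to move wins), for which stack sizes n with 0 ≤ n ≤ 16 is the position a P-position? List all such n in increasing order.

Build the Grundy sequence with g(k) = mex{g(k−s) : s ∈ {2, 5, 8}, s ≤ k}:
k:     0  1  2  3  4  5  6  7  8  9 10 11 12 13 14 15 16
g(k):  0  0  1  1  0  2  1  0  2  1  0  0  1  1  0  2  1
The P-positions (g = 0) in 0..16 are 0, 1, 4, 7, 10, 11, 14.

0, 1, 4, 7, 10, 11, 14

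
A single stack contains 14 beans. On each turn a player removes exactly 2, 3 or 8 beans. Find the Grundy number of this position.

Build the Grundy sequence with g(k) = mex{g(k−s) : s ∈ {2, 3, 8}, s ≤ k}:
g(0) = mex{} = 0
g(1) = mex{} = 0
g(2) = mex{0} = 1
g(3) = mex{0} = 1
g(4) = mex{0,1} = 2
g(5) = mex{1} = 0
g(6) = mex{1,2} = 0
g(7) = mex{0,2} = 1
g(8) = mex{0} = 1
g(9) = mex{0,1} = 2
g(10) = mex{1} = 0
g(11) = mex{1,2} = 0
g(12) = mex{0,2} = 1
g(13) = mex{0} = 1
g(14) = mex{0,1} = 2
So g(14) = 2.

2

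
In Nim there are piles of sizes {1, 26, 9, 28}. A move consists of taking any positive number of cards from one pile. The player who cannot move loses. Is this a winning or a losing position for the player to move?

Winning position

Compute the nim-sum pairwise:
1 XOR 26 = 27
27 XOR 9 = 18
18 XOR 28 = 14
The nim-sum is 14 ≠ 0, so this is an N-position: the player to move can win.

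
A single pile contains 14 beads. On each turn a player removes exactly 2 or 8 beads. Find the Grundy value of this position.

Compute g(0), g(1), … for moves {2, 8}:
g(0) = mex{} = 0
g(1) = mex{} = 0
g(2) = mex{0} = 1
g(3) = mex{0} = 1
g(4) = mex{1} = 0
g(5) = mex{1} = 0
g(6) = mex{0} = 1
g(7) = mex{0} = 1
g(8) = mex{0,1} = 2
g(9) = mex{0,1} = 2
g(10) = mex{1,2} = 0
g(11) = mex{1,2} = 0
g(12) = mex{0} = 1
g(13) = mex{0} = 1
g(14) = mex{1} = 0
So g(14) = 0.

0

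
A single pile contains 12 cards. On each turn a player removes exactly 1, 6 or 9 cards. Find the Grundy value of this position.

0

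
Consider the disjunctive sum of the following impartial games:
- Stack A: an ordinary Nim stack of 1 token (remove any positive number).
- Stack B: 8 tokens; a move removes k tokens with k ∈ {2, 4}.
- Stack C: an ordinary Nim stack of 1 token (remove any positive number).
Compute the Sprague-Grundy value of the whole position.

1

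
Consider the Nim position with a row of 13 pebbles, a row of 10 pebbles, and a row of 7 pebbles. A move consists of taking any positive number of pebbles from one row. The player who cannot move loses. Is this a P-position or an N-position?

P-position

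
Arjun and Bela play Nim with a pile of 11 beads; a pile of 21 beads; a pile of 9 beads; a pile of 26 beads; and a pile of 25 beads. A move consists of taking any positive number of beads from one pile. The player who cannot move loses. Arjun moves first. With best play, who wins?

Arjun wins

Nim-sum: 11 XOR 21 XOR 9 XOR 26 XOR 25 = 20.
The nim-sum is 20 ≠ 0, so this is an N-position: the player to move can win; Arjun has a winning move.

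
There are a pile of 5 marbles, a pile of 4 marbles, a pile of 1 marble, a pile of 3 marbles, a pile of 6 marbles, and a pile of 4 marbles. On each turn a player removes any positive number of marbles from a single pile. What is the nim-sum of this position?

1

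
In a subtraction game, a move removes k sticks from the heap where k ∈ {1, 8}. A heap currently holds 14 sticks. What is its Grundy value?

1

Build the Grundy sequence with g(k) = mex{g(k−s) : s ∈ {1, 8}, s ≤ k}:
k:     0  1  2  3  4  5  6  7  8  9 10 11 12 13 14
g(k):  0  1  0  1  0  1  0  1  2  0  1  0  1  0  1
So g(14) = 1.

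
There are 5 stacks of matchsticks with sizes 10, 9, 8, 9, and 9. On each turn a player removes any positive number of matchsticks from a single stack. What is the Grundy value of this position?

11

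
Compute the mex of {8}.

0

0 is not in the set, so the mex is 0.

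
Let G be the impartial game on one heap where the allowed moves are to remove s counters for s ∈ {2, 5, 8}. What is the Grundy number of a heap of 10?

0

Compute g(0), g(1), … for moves {2, 5, 8}:
g(0) = mex{} = 0
g(1) = mex{} = 0
g(2) = mex{0} = 1
g(3) = mex{0} = 1
g(4) = mex{1} = 0
g(5) = mex{0,1} = 2
g(6) = mex{0} = 1
g(7) = mex{1,2} = 0
g(8) = mex{0,1} = 2
g(9) = mex{0} = 1
g(10) = mex{1,2} = 0
So g(10) = 0.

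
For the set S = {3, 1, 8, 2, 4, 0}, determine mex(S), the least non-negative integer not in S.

5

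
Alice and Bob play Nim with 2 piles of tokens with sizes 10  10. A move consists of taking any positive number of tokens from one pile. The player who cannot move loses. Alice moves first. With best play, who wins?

Compute the nim-sum pairwise:
10 XOR 10 = 0
The nim-sum is 0, so this is a P-position: the player to move is in a losing position under optimal play; Alice is about to move from it and so loses — Bob wins.

Bob wins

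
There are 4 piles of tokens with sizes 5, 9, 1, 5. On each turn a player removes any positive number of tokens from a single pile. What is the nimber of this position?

Compute the nim-sum pairwise:
5 ^ 9 = 12
12 ^ 1 = 13
13 ^ 5 = 8

8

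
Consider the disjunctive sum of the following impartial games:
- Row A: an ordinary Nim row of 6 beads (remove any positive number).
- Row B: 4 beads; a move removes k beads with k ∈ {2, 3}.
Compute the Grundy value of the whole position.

4

Row A is a plain Nim row of size 6, so its Grundy value is 6.
Grundy values for row B (subtraction set {2, 3}):
k:     0  1  2  3  4
g(k):  0  0  1  1  2
So g(4) = 2.
The value of a disjunctive sum is the nim-sum of the parts.
Combined value = 6 XOR 2 = 4.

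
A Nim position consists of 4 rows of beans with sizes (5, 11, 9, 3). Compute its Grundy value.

4

Write each in binary and XOR column by column:
  0101  (5)
  1011  (11)
  1001  (9)
  0011  (3)
  ----
  0100  (4)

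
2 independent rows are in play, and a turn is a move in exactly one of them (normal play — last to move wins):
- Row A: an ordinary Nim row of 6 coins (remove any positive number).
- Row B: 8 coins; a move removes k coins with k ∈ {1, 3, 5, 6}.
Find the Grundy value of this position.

4

Row A is a plain Nim row of size 6, so its Grundy value is 6.
For row B, compute g(0), g(1), … with moves {1, 3, 5, 6}:
k:     0  1  2  3  4  5  6  7  8
g(k):  0  1  0  1  0  1  2  3  2
So g(8) = 2.
By the Sprague-Grundy theorem, the Grundy value of a sum of independent games is the XOR of the component values.
Combined value = 6 ⊕ 2 = 4.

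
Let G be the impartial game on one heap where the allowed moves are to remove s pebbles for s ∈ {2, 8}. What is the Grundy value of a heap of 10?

Grundy values for subtraction set {2, 8}:
k:     0  1  2  3  4  5  6  7  8  9 10
g(k):  0  0  1  1  0  0  1  1  2  2  0
So g(10) = 0.

0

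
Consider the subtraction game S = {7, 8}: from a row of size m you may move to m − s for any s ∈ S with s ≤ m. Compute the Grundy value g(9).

Compute g(0), g(1), … for moves {7, 8}:
g(0) = mex{} = 0
g(1) = mex{} = 0
g(2) = mex{} = 0
g(3) = mex{} = 0
g(4) = mex{} = 0
g(5) = mex{} = 0
g(6) = mex{} = 0
g(7) = mex{0} = 1
g(8) = mex{0} = 1
g(9) = mex{0} = 1
So g(9) = 1.

1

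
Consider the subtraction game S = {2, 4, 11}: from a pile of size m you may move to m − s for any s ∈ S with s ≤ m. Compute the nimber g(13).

0

Compute g(0), g(1), … for moves {2, 4, 11}:
g(0) = mex{} = 0
g(1) = mex{} = 0
g(2) = mex{0} = 1
g(3) = mex{0} = 1
g(4) = mex{0,1} = 2
g(5) = mex{0,1} = 2
g(6) = mex{1,2} = 0
g(7) = mex{1,2} = 0
g(8) = mex{0,2} = 1
g(9) = mex{0,2} = 1
g(10) = mex{0,1} = 2
g(11) = mex{0,1} = 2
g(12) = mex{0,1,2} = 3
g(13) = mex{1,2} = 0
So g(13) = 0.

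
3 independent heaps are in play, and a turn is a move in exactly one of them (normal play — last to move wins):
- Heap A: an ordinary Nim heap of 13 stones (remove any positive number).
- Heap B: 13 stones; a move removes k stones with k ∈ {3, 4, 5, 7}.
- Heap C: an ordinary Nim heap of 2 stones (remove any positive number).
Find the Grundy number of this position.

Heap A is a plain Nim heap of size 13, so its Grundy value is 13.
For heap B, compute g(0), g(1), … with moves {3, 4, 5, 7}:
k:     0  1  2  3  4  5  6  7  8  9 10 11 12 13
g(k):  0  0  0  1  1  1  2  2  2  3  0  0  0  1
So g(13) = 1.
Heap C is a plain Nim heap of size 2, so its Grundy value is 2.
By the Sprague-Grundy theorem, the Grundy value of a sum of independent games is the XOR of the component values.
Combined value = 13 ⊕ 1 ⊕ 2 = 14.

14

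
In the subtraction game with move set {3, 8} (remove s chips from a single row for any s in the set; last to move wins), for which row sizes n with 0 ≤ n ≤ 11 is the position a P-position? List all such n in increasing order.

Compute g(0), g(1), … for moves {3, 8}:
g(0) = mex{} = 0
g(1) = mex{} = 0
g(2) = mex{} = 0
g(3) = mex{0} = 1
g(4) = mex{0} = 1
g(5) = mex{0} = 1
g(6) = mex{1} = 0
g(7) = mex{1} = 0
g(8) = mex{0,1} = 2
g(9) = mex{0} = 1
g(10) = mex{0} = 1
g(11) = mex{1,2} = 0
The P-positions (g = 0) in 0..11 are 0, 1, 2, 6, 7, 11.

0, 1, 2, 6, 7, 11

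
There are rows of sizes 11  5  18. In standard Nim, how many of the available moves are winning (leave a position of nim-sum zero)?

Compute the nim-sum pairwise:
11 ^ 5 = 14
14 ^ 18 = 28
The overall nim-sum is X = 28. A row of size p has a winning move iff p XOR X < p (reduce it to p XOR X).
  11: 11 XOR 28 = 23 ≥ 11 — no move.
  5: 5 XOR 28 = 25 ≥ 5 — no move.
  18: 18 XOR 28 = 14 < 18 — winning move (to 14).
That gives 1 winning move.

1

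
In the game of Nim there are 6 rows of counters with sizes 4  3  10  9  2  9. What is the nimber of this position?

15

In binary:
  0100  (4)
  0011  (3)
  1010  (10)
  1001  (9)
  0010  (2)
  1001  (9)
  ----
  1111  (15)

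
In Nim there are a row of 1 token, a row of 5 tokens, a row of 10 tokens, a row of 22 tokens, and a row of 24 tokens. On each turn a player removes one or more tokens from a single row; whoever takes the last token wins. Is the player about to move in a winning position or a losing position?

Losing position

Compute the nim-sum pairwise:
1 ⊕ 5 = 4
4 ⊕ 10 = 14
14 ⊕ 22 = 24
24 ⊕ 24 = 0
The nim-sum is 0, so this is a P-position: the player to move is in a losing position under optimal play.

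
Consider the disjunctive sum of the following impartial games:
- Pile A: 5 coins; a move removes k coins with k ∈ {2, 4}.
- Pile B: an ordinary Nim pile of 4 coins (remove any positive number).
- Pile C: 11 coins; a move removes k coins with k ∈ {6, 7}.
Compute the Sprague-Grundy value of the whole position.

Grundy values for pile A (subtraction set {2, 4}):
k:     0  1  2  3  4  5
g(k):  0  0  1  1  2  2
So g(5) = 2.
Pile B is a plain Nim pile of size 4, so its Grundy value is 4.
For pile C, compute g(0), g(1), … with moves {6, 7}:
g(0) = mex{} = 0
g(1) = mex{} = 0
g(2) = mex{} = 0
g(3) = mex{} = 0
g(4) = mex{} = 0
g(5) = mex{} = 0
g(6) = mex{0} = 1
g(7) = mex{0} = 1
g(8) = mex{0} = 1
g(9) = mex{0} = 1
g(10) = mex{0} = 1
g(11) = mex{0} = 1
So g(11) = 1.
By the Sprague-Grundy theorem, the Grundy value of a sum of independent games is the XOR of the component values.
Combined value = 2 XOR 4 XOR 1 = 7.

7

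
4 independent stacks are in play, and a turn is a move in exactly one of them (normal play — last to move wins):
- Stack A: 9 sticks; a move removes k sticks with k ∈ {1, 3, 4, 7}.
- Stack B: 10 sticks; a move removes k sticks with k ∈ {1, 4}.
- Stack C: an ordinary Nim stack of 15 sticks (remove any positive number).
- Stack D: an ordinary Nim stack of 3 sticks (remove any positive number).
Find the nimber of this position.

13

Build the Grundy sequence for stack A with g(k) = mex{g(k−s) : s ∈ {1, 3, 4, 7}, s ≤ k}:
g(0) = mex{} = 0
g(1) = mex{0} = 1
g(2) = mex{1} = 0
g(3) = mex{0} = 1
g(4) = mex{0,1} = 2
g(5) = mex{0,1,2} = 3
g(6) = mex{0,1,3} = 2
g(7) = mex{0,1,2} = 3
g(8) = mex{1,2,3} = 0
g(9) = mex{0,2,3} = 1
So g(9) = 1.
For stack B, compute g(0), g(1), … with moves {1, 4}:
g(0) = mex{} = 0
g(1) = mex{0} = 1
g(2) = mex{1} = 0
g(3) = mex{0} = 1
g(4) = mex{0,1} = 2
g(5) = mex{1,2} = 0
g(6) = mex{0} = 1
g(7) = mex{1} = 0
g(8) = mex{0,2} = 1
g(9) = mex{0,1} = 2
g(10) = mex{1,2} = 0
So g(10) = 0.
Stack C is a plain Nim stack of size 15, so its Grundy value is 15.
Stack D is a plain Nim stack of size 3, so its Grundy value is 3.
By the Sprague-Grundy theorem, the Grundy value of a sum of independent games is the XOR of the component values.
Combined value = 1 ⊕ 0 ⊕ 15 ⊕ 3 = 13.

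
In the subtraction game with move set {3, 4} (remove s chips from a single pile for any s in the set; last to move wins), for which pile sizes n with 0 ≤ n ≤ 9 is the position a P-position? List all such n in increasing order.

Build the Grundy sequence with g(k) = mex{g(k−s) : s ∈ {3, 4}, s ≤ k}:
k:     0  1  2  3  4  5  6  7  8  9
g(k):  0  0  0  1  1  1  2  0  0  0
The P-positions (g = 0) in 0..9 are 0, 1, 2, 7, 8, 9.

0, 1, 2, 7, 8, 9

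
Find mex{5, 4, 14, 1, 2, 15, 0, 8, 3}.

6

The values 0, 1, 2, 3, 4, 5 are all present; 6 is the first non-negative integer missing from the set.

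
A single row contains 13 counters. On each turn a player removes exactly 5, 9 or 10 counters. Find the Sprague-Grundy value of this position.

2

Grundy values for subtraction set {5, 9, 10}:
k:     0  1  2  3  4  5  6  7  8  9 10 11 12 13
g(k):  0  0  0  0  0  1  1  1  1  1  2  2  2  2
So g(13) = 2.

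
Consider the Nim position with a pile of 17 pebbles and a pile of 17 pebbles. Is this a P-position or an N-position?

P-position

Compute the nim-sum pairwise:
17 XOR 17 = 0
The nim-sum is 0, so this is a P-position: the player to move is in a losing position under optimal play.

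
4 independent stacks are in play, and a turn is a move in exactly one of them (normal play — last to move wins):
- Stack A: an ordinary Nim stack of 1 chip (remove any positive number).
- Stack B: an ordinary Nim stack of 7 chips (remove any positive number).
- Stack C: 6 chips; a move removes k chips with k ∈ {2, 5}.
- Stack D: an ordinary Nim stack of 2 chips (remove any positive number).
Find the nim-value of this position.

5

Stack A is a plain Nim stack of size 1, so its Grundy value is 1.
Stack B is a plain Nim stack of size 7, so its Grundy value is 7.
Grundy values for stack C (subtraction set {2, 5}):
k:     0  1  2  3  4  5  6
g(k):  0  0  1  1  0  2  1
So g(6) = 1.
Stack D is a plain Nim stack of size 2, so its Grundy value is 2.
By the Sprague-Grundy theorem, the Grundy value of a sum of independent games is the XOR of the component values.
Combined value = 1 ⊕ 7 ⊕ 1 ⊕ 2 = 5.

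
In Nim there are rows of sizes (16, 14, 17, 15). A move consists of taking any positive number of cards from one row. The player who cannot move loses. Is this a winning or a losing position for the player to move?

Losing position

Nim-sum: 16 ⊕ 14 ⊕ 17 ⊕ 15 = 0.
The nim-sum is 0, so this is a P-position: the player to move is in a losing position under optimal play.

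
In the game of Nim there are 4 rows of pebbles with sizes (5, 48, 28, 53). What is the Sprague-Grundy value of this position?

Compute the nim-sum pairwise:
5 ^ 48 = 53
53 ^ 28 = 41
41 ^ 53 = 28

28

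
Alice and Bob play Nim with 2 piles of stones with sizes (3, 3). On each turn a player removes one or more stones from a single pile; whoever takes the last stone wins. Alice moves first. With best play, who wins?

Bob wins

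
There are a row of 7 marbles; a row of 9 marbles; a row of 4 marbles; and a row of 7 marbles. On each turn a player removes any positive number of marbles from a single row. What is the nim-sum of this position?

13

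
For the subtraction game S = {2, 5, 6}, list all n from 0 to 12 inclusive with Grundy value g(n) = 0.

Grundy values for subtraction set {2, 5, 6}:
g(0) = mex{} = 0
g(1) = mex{} = 0
g(2) = mex{0} = 1
g(3) = mex{0} = 1
g(4) = mex{1} = 0
g(5) = mex{0,1} = 2
g(6) = mex{0} = 1
g(7) = mex{0,1,2} = 3
g(8) = mex{1} = 0
g(9) = mex{0,1,3} = 2
g(10) = mex{0,2} = 1
g(11) = mex{1,2} = 0
g(12) = mex{1,3} = 0
The P-positions (g = 0) in 0..12 are 0, 1, 4, 8, 11, 12.

0, 1, 4, 8, 11, 12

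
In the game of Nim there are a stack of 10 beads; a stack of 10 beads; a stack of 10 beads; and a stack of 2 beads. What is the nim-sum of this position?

Compute the nim-sum pairwise:
10 XOR 10 = 0
0 XOR 10 = 10
10 XOR 2 = 8

8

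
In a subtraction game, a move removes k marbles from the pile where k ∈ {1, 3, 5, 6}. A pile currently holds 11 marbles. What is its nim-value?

Compute g(0), g(1), … for moves {1, 3, 5, 6}:
k:     0  1  2  3  4  5  6  7  8  9 10 11
g(k):  0  1  0  1  0  1  2  3  2  3  2  0
So g(11) = 0.

0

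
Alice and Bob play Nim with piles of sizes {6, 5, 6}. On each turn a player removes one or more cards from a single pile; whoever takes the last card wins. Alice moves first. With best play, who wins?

Alice wins

Compute the nim-sum pairwise:
6 ⊕ 5 = 3
3 ⊕ 6 = 5
The nim-sum is 5 ≠ 0, so this is an N-position: the player to move can win; Alice has a winning move.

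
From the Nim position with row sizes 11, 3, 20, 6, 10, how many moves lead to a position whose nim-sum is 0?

Compute the nim-sum pairwise:
11 ^ 3 = 8
8 ^ 20 = 28
28 ^ 6 = 26
26 ^ 10 = 16
The overall nim-sum is X = 16. A row of size p has a winning move iff p XOR X < p (reduce it to p XOR X).
  11: 11 XOR 16 = 27 ≥ 11 — no move.
  3: 3 XOR 16 = 19 ≥ 3 — no move.
  20: 20 XOR 16 = 4 < 20 — winning move (to 4).
  6: 6 XOR 16 = 22 ≥ 6 — no move.
  10: 10 XOR 16 = 26 ≥ 10 — no move.
That gives 1 winning move.

1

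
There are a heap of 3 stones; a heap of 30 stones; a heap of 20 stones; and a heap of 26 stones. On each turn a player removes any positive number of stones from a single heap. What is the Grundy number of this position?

19

Nim-sum: 3 XOR 30 XOR 20 XOR 26 = 19.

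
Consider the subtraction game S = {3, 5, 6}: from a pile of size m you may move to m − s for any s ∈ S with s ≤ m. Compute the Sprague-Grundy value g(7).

2

Compute g(0), g(1), … for moves {3, 5, 6}:
k:     0  1  2  3  4  5  6  7
g(k):  0  0  0  1  1  1  2  2
So g(7) = 2.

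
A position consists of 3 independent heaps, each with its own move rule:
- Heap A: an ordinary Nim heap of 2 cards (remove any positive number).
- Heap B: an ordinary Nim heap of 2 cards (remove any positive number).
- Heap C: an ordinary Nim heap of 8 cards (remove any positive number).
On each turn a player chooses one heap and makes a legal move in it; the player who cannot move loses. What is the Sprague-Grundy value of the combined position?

8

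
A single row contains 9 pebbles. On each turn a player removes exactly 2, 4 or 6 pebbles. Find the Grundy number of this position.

Grundy values for subtraction set {2, 4, 6}:
g(0) = mex{} = 0
g(1) = mex{} = 0
g(2) = mex{0} = 1
g(3) = mex{0} = 1
g(4) = mex{0,1} = 2
g(5) = mex{0,1} = 2
g(6) = mex{0,1,2} = 3
g(7) = mex{0,1,2} = 3
g(8) = mex{1,2,3} = 0
g(9) = mex{1,2,3} = 0
So g(9) = 0.

0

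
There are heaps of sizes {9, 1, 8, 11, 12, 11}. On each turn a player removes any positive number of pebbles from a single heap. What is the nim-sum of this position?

12

In binary:
  1001  (9)
  0001  (1)
  1000  (8)
  1011  (11)
  1100  (12)
  1011  (11)
  ----
  1100  (12)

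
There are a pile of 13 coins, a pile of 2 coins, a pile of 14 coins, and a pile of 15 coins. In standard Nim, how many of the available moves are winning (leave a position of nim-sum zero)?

Nim-sum: 13 XOR 2 XOR 14 XOR 15 = 14.
The overall nim-sum is X = 14. A pile of size p has a winning move iff p XOR X < p (reduce it to p XOR X).
  13: 13 XOR 14 = 3 < 13 — winning move (to 3).
  2: 2 XOR 14 = 12 ≥ 2 — no move.
  14: 14 XOR 14 = 0 < 14 — winning move (to 0).
  15: 15 XOR 14 = 1 < 15 — winning move (to 1).
That gives 3 winning moves.

3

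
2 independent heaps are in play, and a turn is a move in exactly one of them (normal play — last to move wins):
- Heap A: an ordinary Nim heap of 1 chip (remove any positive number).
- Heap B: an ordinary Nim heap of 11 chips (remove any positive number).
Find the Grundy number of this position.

10

Heap A is a plain Nim heap of size 1, so its Grundy value is 1.
Heap B is a plain Nim heap of size 11, so its Grundy value is 11.
By the Sprague-Grundy theorem, the Grundy value of a sum of independent games is the XOR of the component values.
Combined value = 1 XOR 11 = 10.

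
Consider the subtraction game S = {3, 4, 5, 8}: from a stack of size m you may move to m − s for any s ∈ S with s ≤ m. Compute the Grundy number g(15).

1

Grundy values for subtraction set {3, 4, 5, 8}:
k:     0  1  2  3  4  5  6  7  8  9 10 11 12 13 14 15
g(k):  0  0  0  1  1  1  2  2  2  3  3  0  0  0  1  1
So g(15) = 1.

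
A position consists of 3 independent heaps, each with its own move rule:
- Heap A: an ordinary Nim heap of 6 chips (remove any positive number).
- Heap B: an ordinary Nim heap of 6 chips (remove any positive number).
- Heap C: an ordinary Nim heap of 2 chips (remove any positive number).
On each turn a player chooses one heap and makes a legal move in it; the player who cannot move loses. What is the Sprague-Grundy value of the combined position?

2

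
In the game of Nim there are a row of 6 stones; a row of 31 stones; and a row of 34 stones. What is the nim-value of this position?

Bitwise XOR of the heap sizes:
  000110  (6)
  011111  (31)
  100010  (34)
  ------
  111011  (59)

59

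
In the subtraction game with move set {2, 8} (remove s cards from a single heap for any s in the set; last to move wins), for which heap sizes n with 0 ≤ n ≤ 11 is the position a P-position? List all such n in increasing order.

0, 1, 4, 5, 10, 11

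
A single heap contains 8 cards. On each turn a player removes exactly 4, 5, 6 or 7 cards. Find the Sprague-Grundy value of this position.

2

Grundy values for subtraction set {4, 5, 6, 7}:
g(0) = mex{} = 0
g(1) = mex{} = 0
g(2) = mex{} = 0
g(3) = mex{} = 0
g(4) = mex{0} = 1
g(5) = mex{0} = 1
g(6) = mex{0} = 1
g(7) = mex{0} = 1
g(8) = mex{0,1} = 2
So g(8) = 2.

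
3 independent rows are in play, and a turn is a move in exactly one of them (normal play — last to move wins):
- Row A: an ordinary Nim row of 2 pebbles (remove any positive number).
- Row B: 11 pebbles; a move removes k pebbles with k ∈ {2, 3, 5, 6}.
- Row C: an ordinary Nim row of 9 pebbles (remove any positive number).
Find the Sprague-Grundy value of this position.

10

Row A is a plain Nim row of size 2, so its Grundy value is 2.
Build the Grundy sequence for row B with g(k) = mex{g(k−s) : s ∈ {2, 3, 5, 6}, s ≤ k}:
g(0) = mex{} = 0
g(1) = mex{} = 0
g(2) = mex{0} = 1
g(3) = mex{0} = 1
g(4) = mex{0,1} = 2
g(5) = mex{0,1} = 2
g(6) = mex{0,1,2} = 3
g(7) = mex{0,1,2} = 3
g(8) = mex{1,2,3} = 0
g(9) = mex{1,2,3} = 0
g(10) = mex{0,2,3} = 1
g(11) = mex{0,2,3} = 1
So g(11) = 1.
Row C is a plain Nim row of size 9, so its Grundy value is 9.
The value of a disjunctive sum is the nim-sum of the parts.
Combined value = 2 XOR 1 XOR 9 = 10.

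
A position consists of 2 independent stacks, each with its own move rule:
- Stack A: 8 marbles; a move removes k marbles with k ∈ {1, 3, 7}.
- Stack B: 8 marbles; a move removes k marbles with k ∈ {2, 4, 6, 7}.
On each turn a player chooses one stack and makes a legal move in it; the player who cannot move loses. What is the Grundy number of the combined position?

Grundy values for stack A (subtraction set {1, 3, 7}):
k:     0  1  2  3  4  5  6  7  8
g(k):  0  1  0  1  0  1  0  1  0
So g(8) = 0.
Grundy values for stack B (subtraction set {2, 4, 6, 7}):
g(0) = mex{} = 0
g(1) = mex{} = 0
g(2) = mex{0} = 1
g(3) = mex{0} = 1
g(4) = mex{0,1} = 2
g(5) = mex{0,1} = 2
g(6) = mex{0,1,2} = 3
g(7) = mex{0,1,2} = 3
g(8) = mex{0,1,2,3} = 4
So g(8) = 4.
The value of a disjunctive sum is the nim-sum of the parts.
Combined value = 0 ⊕ 4 = 4.

4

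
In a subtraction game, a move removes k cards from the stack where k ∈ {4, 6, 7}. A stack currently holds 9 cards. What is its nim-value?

2

Compute g(0), g(1), … for moves {4, 6, 7}:
g(0) = mex{} = 0
g(1) = mex{} = 0
g(2) = mex{} = 0
g(3) = mex{} = 0
g(4) = mex{0} = 1
g(5) = mex{0} = 1
g(6) = mex{0} = 1
g(7) = mex{0} = 1
g(8) = mex{0,1} = 2
g(9) = mex{0,1} = 2
So g(9) = 2.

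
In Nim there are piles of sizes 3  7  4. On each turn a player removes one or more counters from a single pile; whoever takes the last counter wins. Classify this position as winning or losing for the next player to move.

Nim-sum: 3 XOR 7 XOR 4 = 0.
The nim-sum is 0, so this is a P-position: the player to move is in a losing position under optimal play.

Losing position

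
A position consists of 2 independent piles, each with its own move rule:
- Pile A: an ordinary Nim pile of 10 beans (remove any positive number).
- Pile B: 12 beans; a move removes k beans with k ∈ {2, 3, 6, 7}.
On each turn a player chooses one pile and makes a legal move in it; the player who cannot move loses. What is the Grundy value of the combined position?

11

Pile A is a plain Nim pile of size 10, so its Grundy value is 10.
Build the Grundy sequence for pile B with g(k) = mex{g(k−s) : s ∈ {2, 3, 6, 7}, s ≤ k}:
g(0) = mex{} = 0
g(1) = mex{} = 0
g(2) = mex{0} = 1
g(3) = mex{0} = 1
g(4) = mex{0,1} = 2
g(5) = mex{1} = 0
g(6) = mex{0,1,2} = 3
g(7) = mex{0,2} = 1
g(8) = mex{0,1,3} = 2
g(9) = mex{1,3} = 0
g(10) = mex{1,2} = 0
g(11) = mex{0,2} = 1
g(12) = mex{0,3} = 1
So g(12) = 1.
The value of a disjunctive sum is the nim-sum of the parts.
Combined value = 10 XOR 1 = 11.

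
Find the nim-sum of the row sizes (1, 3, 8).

10

Bitwise XOR of the heap sizes:
  0001  (1)
  0011  (3)
  1000  (8)
  ----
  1010  (10)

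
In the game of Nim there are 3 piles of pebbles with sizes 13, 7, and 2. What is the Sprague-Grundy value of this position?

Compute the nim-sum pairwise:
13 ^ 7 = 10
10 ^ 2 = 8

8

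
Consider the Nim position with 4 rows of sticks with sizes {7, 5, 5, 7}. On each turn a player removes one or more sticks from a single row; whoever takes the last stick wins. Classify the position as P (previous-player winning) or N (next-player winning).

Compute the nim-sum pairwise:
7 ⊕ 5 = 2
2 ⊕ 5 = 7
7 ⊕ 7 = 0
The nim-sum is 0, so this is a P-position: the player to move is in a losing position under optimal play.

P-position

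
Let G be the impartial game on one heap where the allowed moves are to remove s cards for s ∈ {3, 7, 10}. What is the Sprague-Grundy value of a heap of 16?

3

Build the Grundy sequence with g(k) = mex{g(k−s) : s ∈ {3, 7, 10}, s ≤ k}:
k:     0  1  2  3  4  5  6  7  8  9 10 11 12 13 14 15 16
g(k):  0  0  0  1  1  1  0  2  2  1  3  3  2  2  0  0  3
So g(16) = 3.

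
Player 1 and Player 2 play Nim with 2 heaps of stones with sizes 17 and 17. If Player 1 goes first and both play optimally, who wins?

Player 2 wins

Compute the nim-sum pairwise:
17 ⊕ 17 = 0
The nim-sum is 0, so this is a P-position: the player to move is in a losing position under optimal play; Player 1 is about to move from it and so loses — Player 2 wins.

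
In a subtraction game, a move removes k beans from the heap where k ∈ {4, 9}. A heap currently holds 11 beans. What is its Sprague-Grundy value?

Build the Grundy sequence with g(k) = mex{g(k−s) : s ∈ {4, 9}, s ≤ k}:
g(0) = mex{} = 0
g(1) = mex{} = 0
g(2) = mex{} = 0
g(3) = mex{} = 0
g(4) = mex{0} = 1
g(5) = mex{0} = 1
g(6) = mex{0} = 1
g(7) = mex{0} = 1
g(8) = mex{1} = 0
g(9) = mex{0,1} = 2
g(10) = mex{0,1} = 2
g(11) = mex{0,1} = 2
So g(11) = 2.

2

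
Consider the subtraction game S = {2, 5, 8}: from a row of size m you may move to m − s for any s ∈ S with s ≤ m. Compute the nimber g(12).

Compute g(0), g(1), … for moves {2, 5, 8}:
g(0) = mex{} = 0
g(1) = mex{} = 0
g(2) = mex{0} = 1
g(3) = mex{0} = 1
g(4) = mex{1} = 0
g(5) = mex{0,1} = 2
g(6) = mex{0} = 1
g(7) = mex{1,2} = 0
g(8) = mex{0,1} = 2
g(9) = mex{0} = 1
g(10) = mex{1,2} = 0
g(11) = mex{1} = 0
g(12) = mex{0} = 1
So g(12) = 1.

1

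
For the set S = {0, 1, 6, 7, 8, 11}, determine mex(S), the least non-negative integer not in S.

The values 0, 1 are all present; 2 is the first non-negative integer missing from the set.

2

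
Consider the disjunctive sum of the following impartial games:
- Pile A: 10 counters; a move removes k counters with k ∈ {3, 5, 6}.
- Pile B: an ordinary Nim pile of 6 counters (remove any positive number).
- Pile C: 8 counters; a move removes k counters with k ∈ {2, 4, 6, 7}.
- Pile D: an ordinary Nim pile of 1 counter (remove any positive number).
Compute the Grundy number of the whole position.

3

For pile A, compute g(0), g(1), … with moves {3, 5, 6}:
g(0) = mex{} = 0
g(1) = mex{} = 0
g(2) = mex{} = 0
g(3) = mex{0} = 1
g(4) = mex{0} = 1
g(5) = mex{0} = 1
g(6) = mex{0,1} = 2
g(7) = mex{0,1} = 2
g(8) = mex{0,1} = 2
g(9) = mex{1,2} = 0
g(10) = mex{1,2} = 0
So g(10) = 0.
Pile B is a plain Nim pile of size 6, so its Grundy value is 6.
Build the Grundy sequence for pile C with g(k) = mex{g(k−s) : s ∈ {2, 4, 6, 7}, s ≤ k}:
g(0) = mex{} = 0
g(1) = mex{} = 0
g(2) = mex{0} = 1
g(3) = mex{0} = 1
g(4) = mex{0,1} = 2
g(5) = mex{0,1} = 2
g(6) = mex{0,1,2} = 3
g(7) = mex{0,1,2} = 3
g(8) = mex{0,1,2,3} = 4
So g(8) = 4.
Pile D is a plain Nim pile of size 1, so its Grundy value is 1.
The value of a disjunctive sum is the nim-sum of the parts.
Combined value = 0 ⊕ 6 ⊕ 4 ⊕ 1 = 3.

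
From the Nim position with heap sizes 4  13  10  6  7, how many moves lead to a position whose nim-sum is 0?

3

Nim-sum: 4 ⊕ 13 ⊕ 10 ⊕ 6 ⊕ 7 = 2.
The overall nim-sum is X = 2. A heap of size p has a winning move iff p XOR X < p (reduce it to p XOR X).
  4: 4 XOR 2 = 6 ≥ 4 — no move.
  13: 13 XOR 2 = 15 ≥ 13 — no move.
  10: 10 XOR 2 = 8 < 10 — winning move (to 8).
  6: 6 XOR 2 = 4 < 6 — winning move (to 4).
  7: 7 XOR 2 = 5 < 7 — winning move (to 5).
That gives 3 winning moves.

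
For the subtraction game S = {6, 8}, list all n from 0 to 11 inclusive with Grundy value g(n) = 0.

0, 1, 2, 3, 4, 5

Build the Grundy sequence with g(k) = mex{g(k−s) : s ∈ {6, 8}, s ≤ k}:
g(0) = mex{} = 0
g(1) = mex{} = 0
g(2) = mex{} = 0
g(3) = mex{} = 0
g(4) = mex{} = 0
g(5) = mex{} = 0
g(6) = mex{0} = 1
g(7) = mex{0} = 1
g(8) = mex{0} = 1
g(9) = mex{0} = 1
g(10) = mex{0} = 1
g(11) = mex{0} = 1
The P-positions (g = 0) in 0..11 are 0, 1, 2, 3, 4, 5.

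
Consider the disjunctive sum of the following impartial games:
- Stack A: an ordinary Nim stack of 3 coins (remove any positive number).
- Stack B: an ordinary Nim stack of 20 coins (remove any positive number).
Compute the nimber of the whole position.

23

Stack A is a plain Nim stack of size 3, so its Grundy value is 3.
Stack B is a plain Nim stack of size 20, so its Grundy value is 20.
By the Sprague-Grundy theorem, the Grundy value of a sum of independent games is the XOR of the component values.
Combined value = 3 ⊕ 20 = 23.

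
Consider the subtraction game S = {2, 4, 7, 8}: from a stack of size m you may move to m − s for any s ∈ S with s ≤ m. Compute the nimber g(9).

Grundy values for subtraction set {2, 4, 7, 8}:
g(0) = mex{} = 0
g(1) = mex{} = 0
g(2) = mex{0} = 1
g(3) = mex{0} = 1
g(4) = mex{0,1} = 2
g(5) = mex{0,1} = 2
g(6) = mex{1,2} = 0
g(7) = mex{0,1,2} = 3
g(8) = mex{0,2} = 1
g(9) = mex{0,1,2,3} = 4
So g(9) = 4.

4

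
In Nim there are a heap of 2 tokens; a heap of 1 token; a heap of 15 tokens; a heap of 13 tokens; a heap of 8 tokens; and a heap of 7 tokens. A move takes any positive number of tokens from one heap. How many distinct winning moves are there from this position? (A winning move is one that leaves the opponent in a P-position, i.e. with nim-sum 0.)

3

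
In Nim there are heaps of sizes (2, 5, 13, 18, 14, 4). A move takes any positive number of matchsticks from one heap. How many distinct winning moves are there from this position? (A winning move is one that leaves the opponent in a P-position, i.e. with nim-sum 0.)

1

Nim-sum: 2 ^ 5 ^ 13 ^ 18 ^ 14 ^ 4 = 18.
The overall nim-sum is X = 18. A heap of size p has a winning move iff p XOR X < p (reduce it to p XOR X).
  2: 2 XOR 18 = 16 ≥ 2 — no move.
  5: 5 XOR 18 = 23 ≥ 5 — no move.
  13: 13 XOR 18 = 31 ≥ 13 — no move.
  18: 18 XOR 18 = 0 < 18 — winning move (to 0).
  14: 14 XOR 18 = 28 ≥ 14 — no move.
  4: 4 XOR 18 = 22 ≥ 4 — no move.
That gives 1 winning move.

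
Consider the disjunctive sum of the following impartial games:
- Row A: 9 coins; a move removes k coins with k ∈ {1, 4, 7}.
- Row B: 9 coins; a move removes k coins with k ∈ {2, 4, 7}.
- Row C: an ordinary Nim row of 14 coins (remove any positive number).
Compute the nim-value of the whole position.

Build the Grundy sequence for row A with g(k) = mex{g(k−s) : s ∈ {1, 4, 7}, s ≤ k}:
g(0) = mex{} = 0
g(1) = mex{0} = 1
g(2) = mex{1} = 0
g(3) = mex{0} = 1
g(4) = mex{0,1} = 2
g(5) = mex{1,2} = 0
g(6) = mex{0} = 1
g(7) = mex{0,1} = 2
g(8) = mex{1,2} = 0
g(9) = mex{0} = 1
So g(9) = 1.
For row B, compute g(0), g(1), … with moves {2, 4, 7}:
g(0) = mex{} = 0
g(1) = mex{} = 0
g(2) = mex{0} = 1
g(3) = mex{0} = 1
g(4) = mex{0,1} = 2
g(5) = mex{0,1} = 2
g(6) = mex{1,2} = 0
g(7) = mex{0,1,2} = 3
g(8) = mex{0,2} = 1
g(9) = mex{1,2,3} = 0
So g(9) = 0.
Row C is a plain Nim row of size 14, so its Grundy value is 14.
By the Sprague-Grundy theorem, the Grundy value of a sum of independent games is the XOR of the component values.
Combined value = 1 ⊕ 0 ⊕ 14 = 15.

15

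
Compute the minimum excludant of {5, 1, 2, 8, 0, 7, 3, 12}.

4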